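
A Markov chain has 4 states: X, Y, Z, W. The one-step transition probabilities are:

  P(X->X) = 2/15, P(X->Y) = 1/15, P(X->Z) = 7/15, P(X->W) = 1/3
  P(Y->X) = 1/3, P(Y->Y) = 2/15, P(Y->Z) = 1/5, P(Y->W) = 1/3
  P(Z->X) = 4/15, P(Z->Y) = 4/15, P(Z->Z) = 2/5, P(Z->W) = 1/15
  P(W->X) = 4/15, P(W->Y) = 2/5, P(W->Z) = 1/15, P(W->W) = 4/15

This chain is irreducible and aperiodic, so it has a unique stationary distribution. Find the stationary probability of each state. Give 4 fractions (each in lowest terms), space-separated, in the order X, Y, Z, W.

Answer: 139/560 123/560 41/140 67/280

Derivation:
The stationary distribution satisfies pi = pi * P, i.e.:
  pi_X = 2/15*pi_X + 1/3*pi_Y + 4/15*pi_Z + 4/15*pi_W
  pi_Y = 1/15*pi_X + 2/15*pi_Y + 4/15*pi_Z + 2/5*pi_W
  pi_Z = 7/15*pi_X + 1/5*pi_Y + 2/5*pi_Z + 1/15*pi_W
  pi_W = 1/3*pi_X + 1/3*pi_Y + 1/15*pi_Z + 4/15*pi_W
with normalization: pi_X + pi_Y + pi_Z + pi_W = 1.

Using the first 3 balance equations plus normalization, the linear system A*pi = b is:
  [-13/15, 1/3, 4/15, 4/15] . pi = 0
  [1/15, -13/15, 4/15, 2/5] . pi = 0
  [7/15, 1/5, -3/5, 1/15] . pi = 0
  [1, 1, 1, 1] . pi = 1

Solving yields:
  pi_X = 139/560
  pi_Y = 123/560
  pi_Z = 41/140
  pi_W = 67/280

Verification (pi * P):
  139/560*2/15 + 123/560*1/3 + 41/140*4/15 + 67/280*4/15 = 139/560 = pi_X  (ok)
  139/560*1/15 + 123/560*2/15 + 41/140*4/15 + 67/280*2/5 = 123/560 = pi_Y  (ok)
  139/560*7/15 + 123/560*1/5 + 41/140*2/5 + 67/280*1/15 = 41/140 = pi_Z  (ok)
  139/560*1/3 + 123/560*1/3 + 41/140*1/15 + 67/280*4/15 = 67/280 = pi_W  (ok)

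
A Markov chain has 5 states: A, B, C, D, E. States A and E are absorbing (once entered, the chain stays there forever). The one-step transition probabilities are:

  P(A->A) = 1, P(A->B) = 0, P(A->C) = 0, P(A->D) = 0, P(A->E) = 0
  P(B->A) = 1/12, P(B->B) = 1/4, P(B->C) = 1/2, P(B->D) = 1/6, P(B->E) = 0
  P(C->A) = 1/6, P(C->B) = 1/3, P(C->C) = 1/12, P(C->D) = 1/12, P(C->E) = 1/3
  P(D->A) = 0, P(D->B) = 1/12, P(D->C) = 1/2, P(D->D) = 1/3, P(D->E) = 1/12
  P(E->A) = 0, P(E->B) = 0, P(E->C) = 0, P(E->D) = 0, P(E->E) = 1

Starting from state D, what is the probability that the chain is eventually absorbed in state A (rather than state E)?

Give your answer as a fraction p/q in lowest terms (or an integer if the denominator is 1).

Let a_i = P(absorbed in A | start in state i).
Boundary conditions: a_A = 1, a_E = 0.
For each transient state i, a_i = sum_j P(i->j) * a_j:
  a_B = 1/12*a_A + 1/4*a_B + 1/2*a_C + 1/6*a_D + 0*a_E
  a_C = 1/6*a_A + 1/3*a_B + 1/12*a_C + 1/12*a_D + 1/3*a_E
  a_D = 0*a_A + 1/12*a_B + 1/2*a_C + 1/3*a_D + 1/12*a_E

Substituting a_A = 1 and a_E = 0, rearrange to (I - Q) a = r where r[i] = P(i -> A):
  [3/4, -1/2, -1/6] . (a_B, a_C, a_D) = 1/12
  [-1/3, 11/12, -1/12] . (a_B, a_C, a_D) = 1/6
  [-1/12, -1/2, 2/3] . (a_B, a_C, a_D) = 0

Solving yields:
  a_B = 101/235
  a_C = 173/470
  a_D = 31/94

Starting state is D, so the absorption probability is a_D = 31/94.

Answer: 31/94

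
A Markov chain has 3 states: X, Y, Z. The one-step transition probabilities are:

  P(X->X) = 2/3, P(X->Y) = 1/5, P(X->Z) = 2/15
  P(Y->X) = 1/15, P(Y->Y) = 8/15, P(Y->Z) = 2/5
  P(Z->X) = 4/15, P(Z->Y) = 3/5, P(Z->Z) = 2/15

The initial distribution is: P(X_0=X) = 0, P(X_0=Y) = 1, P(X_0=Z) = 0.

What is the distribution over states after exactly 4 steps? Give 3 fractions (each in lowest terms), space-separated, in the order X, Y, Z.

Answer: 4426/16875 23989/50625 13358/50625

Derivation:
Propagating the distribution step by step (d_{t+1} = d_t * P):
d_0 = (X=0, Y=1, Z=0)
  d_1[X] = 0*2/3 + 1*1/15 + 0*4/15 = 1/15
  d_1[Y] = 0*1/5 + 1*8/15 + 0*3/5 = 8/15
  d_1[Z] = 0*2/15 + 1*2/5 + 0*2/15 = 2/5
d_1 = (X=1/15, Y=8/15, Z=2/5)
  d_2[X] = 1/15*2/3 + 8/15*1/15 + 2/5*4/15 = 14/75
  d_2[Y] = 1/15*1/5 + 8/15*8/15 + 2/5*3/5 = 121/225
  d_2[Z] = 1/15*2/15 + 8/15*2/5 + 2/5*2/15 = 62/225
d_2 = (X=14/75, Y=121/225, Z=62/225)
  d_3[X] = 14/75*2/3 + 121/225*1/15 + 62/225*4/15 = 263/1125
  d_3[Y] = 14/75*1/5 + 121/225*8/15 + 62/225*3/5 = 1652/3375
  d_3[Z] = 14/75*2/15 + 121/225*2/5 + 62/225*2/15 = 934/3375
d_3 = (X=263/1125, Y=1652/3375, Z=934/3375)
  d_4[X] = 263/1125*2/3 + 1652/3375*1/15 + 934/3375*4/15 = 4426/16875
  d_4[Y] = 263/1125*1/5 + 1652/3375*8/15 + 934/3375*3/5 = 23989/50625
  d_4[Z] = 263/1125*2/15 + 1652/3375*2/5 + 934/3375*2/15 = 13358/50625
d_4 = (X=4426/16875, Y=23989/50625, Z=13358/50625)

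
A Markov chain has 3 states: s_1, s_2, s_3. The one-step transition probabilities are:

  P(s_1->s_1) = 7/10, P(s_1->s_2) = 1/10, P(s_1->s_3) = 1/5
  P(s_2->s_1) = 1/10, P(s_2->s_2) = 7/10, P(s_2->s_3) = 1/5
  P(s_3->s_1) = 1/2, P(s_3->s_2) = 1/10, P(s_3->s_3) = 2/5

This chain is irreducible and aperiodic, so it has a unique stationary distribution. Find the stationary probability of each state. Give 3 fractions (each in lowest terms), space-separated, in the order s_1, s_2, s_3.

The stationary distribution satisfies pi = pi * P, i.e.:
  pi_s_1 = 7/10*pi_s_1 + 1/10*pi_s_2 + 1/2*pi_s_3
  pi_s_2 = 1/10*pi_s_1 + 7/10*pi_s_2 + 1/10*pi_s_3
  pi_s_3 = 1/5*pi_s_1 + 1/5*pi_s_2 + 2/5*pi_s_3
with normalization: pi_s_1 + pi_s_2 + pi_s_3 = 1.

Using the first 2 balance equations plus normalization, the linear system A*pi = b is:
  [-3/10, 1/10, 1/2] . pi = 0
  [1/10, -3/10, 1/10] . pi = 0
  [1, 1, 1] . pi = 1

Solving yields:
  pi_s_1 = 1/2
  pi_s_2 = 1/4
  pi_s_3 = 1/4

Verification (pi * P):
  1/2*7/10 + 1/4*1/10 + 1/4*1/2 = 1/2 = pi_s_1  (ok)
  1/2*1/10 + 1/4*7/10 + 1/4*1/10 = 1/4 = pi_s_2  (ok)
  1/2*1/5 + 1/4*1/5 + 1/4*2/5 = 1/4 = pi_s_3  (ok)

Answer: 1/2 1/4 1/4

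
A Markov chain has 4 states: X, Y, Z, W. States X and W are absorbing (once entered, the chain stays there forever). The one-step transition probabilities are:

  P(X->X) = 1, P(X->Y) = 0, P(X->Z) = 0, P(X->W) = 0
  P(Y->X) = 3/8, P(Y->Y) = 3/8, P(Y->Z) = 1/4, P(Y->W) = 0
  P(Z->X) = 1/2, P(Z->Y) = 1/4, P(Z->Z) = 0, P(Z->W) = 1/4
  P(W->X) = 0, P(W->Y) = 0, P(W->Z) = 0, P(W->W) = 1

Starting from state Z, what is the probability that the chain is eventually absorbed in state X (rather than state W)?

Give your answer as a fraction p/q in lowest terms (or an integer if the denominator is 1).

Let a_i = P(absorbed in X | start in state i).
Boundary conditions: a_X = 1, a_W = 0.
For each transient state i, a_i = sum_j P(i->j) * a_j:
  a_Y = 3/8*a_X + 3/8*a_Y + 1/4*a_Z + 0*a_W
  a_Z = 1/2*a_X + 1/4*a_Y + 0*a_Z + 1/4*a_W

Substituting a_X = 1 and a_W = 0, rearrange to (I - Q) a = r where r[i] = P(i -> X):
  [5/8, -1/4] . (a_Y, a_Z) = 3/8
  [-1/4, 1] . (a_Y, a_Z) = 1/2

Solving yields:
  a_Y = 8/9
  a_Z = 13/18

Starting state is Z, so the absorption probability is a_Z = 13/18.

Answer: 13/18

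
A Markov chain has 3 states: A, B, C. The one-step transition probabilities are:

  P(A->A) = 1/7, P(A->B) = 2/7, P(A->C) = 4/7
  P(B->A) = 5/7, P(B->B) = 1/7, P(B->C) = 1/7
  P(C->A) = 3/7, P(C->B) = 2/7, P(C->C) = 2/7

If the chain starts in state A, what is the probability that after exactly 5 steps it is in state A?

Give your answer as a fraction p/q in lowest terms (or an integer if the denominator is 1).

Computing P^5 by repeated multiplication:
P^1 =
  A: [1/7, 2/7, 4/7]
  B: [5/7, 1/7, 1/7]
  C: [3/7, 2/7, 2/7]
P^2 =
  A: [23/49, 12/49, 2/7]
  B: [13/49, 13/49, 23/49]
  C: [19/49, 12/49, 18/49]
P^3 =
  A: [125/343, 86/343, 132/343]
  B: [3/7, 85/343, 111/343]
  C: [19/49, 86/343, 124/343]
P^4 =
  A: [951/2401, 600/2401, 850/2401]
  B: [905/2401, 601/2401, 895/2401]
  C: [935/2401, 600/2401, 866/2401]
P^5 =
  A: [6501/16807, 4202/16807, 872/2401]
  B: [6595/16807, 4201/16807, 6011/16807]
  C: [6533/16807, 4202/16807, 6072/16807]

(P^5)[A -> A] = 6501/16807

Answer: 6501/16807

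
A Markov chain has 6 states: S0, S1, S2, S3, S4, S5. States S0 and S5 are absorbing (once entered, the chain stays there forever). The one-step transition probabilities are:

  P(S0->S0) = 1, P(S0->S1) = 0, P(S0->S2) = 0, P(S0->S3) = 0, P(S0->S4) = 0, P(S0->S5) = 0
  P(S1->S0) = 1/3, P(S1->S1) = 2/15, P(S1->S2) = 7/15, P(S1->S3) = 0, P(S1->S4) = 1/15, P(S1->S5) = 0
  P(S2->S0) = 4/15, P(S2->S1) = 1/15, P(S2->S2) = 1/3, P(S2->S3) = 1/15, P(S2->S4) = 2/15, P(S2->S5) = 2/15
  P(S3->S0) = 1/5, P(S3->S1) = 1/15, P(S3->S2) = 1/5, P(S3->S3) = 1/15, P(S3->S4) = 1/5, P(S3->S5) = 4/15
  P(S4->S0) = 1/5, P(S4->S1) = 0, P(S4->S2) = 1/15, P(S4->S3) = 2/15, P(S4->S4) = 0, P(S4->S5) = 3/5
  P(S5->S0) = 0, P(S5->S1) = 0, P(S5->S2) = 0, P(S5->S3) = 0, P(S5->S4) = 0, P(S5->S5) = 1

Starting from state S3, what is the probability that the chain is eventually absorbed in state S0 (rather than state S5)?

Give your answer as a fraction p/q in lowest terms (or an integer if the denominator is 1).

Let a_i = P(absorbed in S0 | start in state i).
Boundary conditions: a_S0 = 1, a_S5 = 0.
For each transient state i, a_i = sum_j P(i->j) * a_j:
  a_S1 = 1/3*a_S0 + 2/15*a_S1 + 7/15*a_S2 + 0*a_S3 + 1/15*a_S4 + 0*a_S5
  a_S2 = 4/15*a_S0 + 1/15*a_S1 + 1/3*a_S2 + 1/15*a_S3 + 2/15*a_S4 + 2/15*a_S5
  a_S3 = 1/5*a_S0 + 1/15*a_S1 + 1/5*a_S2 + 1/15*a_S3 + 1/5*a_S4 + 4/15*a_S5
  a_S4 = 1/5*a_S0 + 0*a_S1 + 1/15*a_S2 + 2/15*a_S3 + 0*a_S4 + 3/5*a_S5

Substituting a_S0 = 1 and a_S5 = 0, rearrange to (I - Q) a = r where r[i] = P(i -> S0):
  [13/15, -7/15, 0, -1/15] . (a_S1, a_S2, a_S3, a_S4) = 1/3
  [-1/15, 2/3, -1/15, -2/15] . (a_S1, a_S2, a_S3, a_S4) = 4/15
  [-1/15, -1/5, 14/15, -1/5] . (a_S1, a_S2, a_S3, a_S4) = 1/5
  [0, -1/15, -2/15, 1] . (a_S1, a_S2, a_S3, a_S4) = 1/5

Solving yields:
  a_S1 = 8538/11887
  a_S2 = 6858/11887
  a_S3 = 5388/11887
  a_S4 = 3553/11887

Starting state is S3, so the absorption probability is a_S3 = 5388/11887.

Answer: 5388/11887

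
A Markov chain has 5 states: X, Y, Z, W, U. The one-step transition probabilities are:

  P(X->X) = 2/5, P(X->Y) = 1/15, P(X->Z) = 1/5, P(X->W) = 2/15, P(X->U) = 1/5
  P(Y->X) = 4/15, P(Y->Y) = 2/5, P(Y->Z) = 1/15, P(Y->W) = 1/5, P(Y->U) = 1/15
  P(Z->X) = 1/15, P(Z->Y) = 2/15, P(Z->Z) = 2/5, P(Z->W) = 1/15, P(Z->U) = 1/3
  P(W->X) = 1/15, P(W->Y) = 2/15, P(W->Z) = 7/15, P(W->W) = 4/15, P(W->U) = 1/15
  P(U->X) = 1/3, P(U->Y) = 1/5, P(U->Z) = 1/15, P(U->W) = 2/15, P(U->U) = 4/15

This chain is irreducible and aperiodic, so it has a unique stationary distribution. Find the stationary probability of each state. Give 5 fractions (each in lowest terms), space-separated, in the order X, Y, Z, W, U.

The stationary distribution satisfies pi = pi * P, i.e.:
  pi_X = 2/5*pi_X + 4/15*pi_Y + 1/15*pi_Z + 1/15*pi_W + 1/3*pi_U
  pi_Y = 1/15*pi_X + 2/5*pi_Y + 2/15*pi_Z + 2/15*pi_W + 1/5*pi_U
  pi_Z = 1/5*pi_X + 1/15*pi_Y + 2/5*pi_Z + 7/15*pi_W + 1/15*pi_U
  pi_W = 2/15*pi_X + 1/5*pi_Y + 1/15*pi_Z + 4/15*pi_W + 2/15*pi_U
  pi_U = 1/5*pi_X + 1/15*pi_Y + 1/3*pi_Z + 1/15*pi_W + 4/15*pi_U
with normalization: pi_X + pi_Y + pi_Z + pi_W + pi_U = 1.

Using the first 4 balance equations plus normalization, the linear system A*pi = b is:
  [-3/5, 4/15, 1/15, 1/15, 1/3] . pi = 0
  [1/15, -3/5, 2/15, 2/15, 1/5] . pi = 0
  [1/5, 1/15, -3/5, 7/15, 1/15] . pi = 0
  [2/15, 1/5, 1/15, -11/15, 2/15] . pi = 0
  [1, 1, 1, 1, 1] . pi = 1

Solving yields:
  pi_X = 199/850
  pi_Y = 76/425
  pi_Z = 201/850
  pi_W = 127/850
  pi_U = 171/850

Verification (pi * P):
  199/850*2/5 + 76/425*4/15 + 201/850*1/15 + 127/850*1/15 + 171/850*1/3 = 199/850 = pi_X  (ok)
  199/850*1/15 + 76/425*2/5 + 201/850*2/15 + 127/850*2/15 + 171/850*1/5 = 76/425 = pi_Y  (ok)
  199/850*1/5 + 76/425*1/15 + 201/850*2/5 + 127/850*7/15 + 171/850*1/15 = 201/850 = pi_Z  (ok)
  199/850*2/15 + 76/425*1/5 + 201/850*1/15 + 127/850*4/15 + 171/850*2/15 = 127/850 = pi_W  (ok)
  199/850*1/5 + 76/425*1/15 + 201/850*1/3 + 127/850*1/15 + 171/850*4/15 = 171/850 = pi_U  (ok)

Answer: 199/850 76/425 201/850 127/850 171/850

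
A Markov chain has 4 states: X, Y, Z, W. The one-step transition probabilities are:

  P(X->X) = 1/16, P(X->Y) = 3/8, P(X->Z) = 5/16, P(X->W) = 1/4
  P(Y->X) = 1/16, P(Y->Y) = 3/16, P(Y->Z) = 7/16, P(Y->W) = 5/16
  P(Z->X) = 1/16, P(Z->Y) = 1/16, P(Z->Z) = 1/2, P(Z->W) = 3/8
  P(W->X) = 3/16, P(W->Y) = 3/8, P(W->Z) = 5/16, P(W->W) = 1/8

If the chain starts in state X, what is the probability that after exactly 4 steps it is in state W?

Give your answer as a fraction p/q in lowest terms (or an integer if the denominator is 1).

Computing P^4 by repeated multiplication:
P^1 =
  X: [1/16, 3/8, 5/16, 1/4]
  Y: [1/16, 3/16, 7/16, 5/16]
  Z: [1/16, 1/16, 1/2, 3/8]
  W: [3/16, 3/8, 5/16, 1/8]
P^2 =
  X: [3/32, 53/256, 107/256, 9/32]
  Y: [13/128, 13/64, 107/256, 71/256]
  Z: [7/64, 53/256, 53/128, 69/256]
  W: [5/64, 53/256, 107/256, 19/64]
P^3 =
  X: [25/256, 421/2048, 1707/4096, 1147/4096]
  Y: [199/2048, 845/4096, 1705/4096, 287/1024]
  Z: [197/2048, 847/4096, 213/512, 1151/4096]
  W: [51/512, 421/2048, 1707/4096, 1139/4096]
P^4 =
  X: [3195/32768, 13515/65536, 27285/65536, 9173/32768]
  Y: [799/8192, 3379/16384, 27285/65536, 18343/65536]
  Z: [3199/32768, 13515/65536, 13643/32768, 18337/65536]
  W: [3187/32768, 13515/65536, 27285/65536, 9181/32768]

(P^4)[X -> W] = 9173/32768

Answer: 9173/32768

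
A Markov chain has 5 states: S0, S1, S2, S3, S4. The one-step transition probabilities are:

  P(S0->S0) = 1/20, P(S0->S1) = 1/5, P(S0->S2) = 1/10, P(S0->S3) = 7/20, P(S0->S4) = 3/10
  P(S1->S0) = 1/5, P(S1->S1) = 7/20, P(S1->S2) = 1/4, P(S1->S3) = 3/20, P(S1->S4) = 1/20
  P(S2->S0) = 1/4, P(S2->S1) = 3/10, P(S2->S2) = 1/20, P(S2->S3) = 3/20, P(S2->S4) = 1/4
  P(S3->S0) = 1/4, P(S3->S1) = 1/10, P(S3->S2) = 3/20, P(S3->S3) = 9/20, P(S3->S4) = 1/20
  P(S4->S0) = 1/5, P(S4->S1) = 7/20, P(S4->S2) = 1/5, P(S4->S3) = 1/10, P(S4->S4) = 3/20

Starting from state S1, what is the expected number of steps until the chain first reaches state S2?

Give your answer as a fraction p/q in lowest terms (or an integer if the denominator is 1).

Let h_i = expected steps to first reach S2 from state i.
Boundary: h_S2 = 0.
First-step equations for the other states:
  h_S0 = 1 + 1/20*h_S0 + 1/5*h_S1 + 1/10*h_S2 + 7/20*h_S3 + 3/10*h_S4
  h_S1 = 1 + 1/5*h_S0 + 7/20*h_S1 + 1/4*h_S2 + 3/20*h_S3 + 1/20*h_S4
  h_S3 = 1 + 1/4*h_S0 + 1/10*h_S1 + 3/20*h_S2 + 9/20*h_S3 + 1/20*h_S4
  h_S4 = 1 + 1/5*h_S0 + 7/20*h_S1 + 1/5*h_S2 + 1/10*h_S3 + 3/20*h_S4

Substituting h_S2 = 0 and rearranging gives the linear system (I - Q) h = 1:
  [19/20, -1/5, -7/20, -3/10] . (h_S0, h_S1, h_S3, h_S4) = 1
  [-1/5, 13/20, -3/20, -1/20] . (h_S0, h_S1, h_S3, h_S4) = 1
  [-1/4, -1/10, 11/20, -1/20] . (h_S0, h_S1, h_S3, h_S4) = 1
  [-1/5, -7/20, -1/10, 17/20] . (h_S0, h_S1, h_S3, h_S4) = 1

Solving yields:
  h_S0 = 26756/4375
  h_S1 = 22916/4375
  h_S3 = 26464/4375
  h_S4 = 23992/4375

Starting state is S1, so the expected hitting time is h_S1 = 22916/4375.

Answer: 22916/4375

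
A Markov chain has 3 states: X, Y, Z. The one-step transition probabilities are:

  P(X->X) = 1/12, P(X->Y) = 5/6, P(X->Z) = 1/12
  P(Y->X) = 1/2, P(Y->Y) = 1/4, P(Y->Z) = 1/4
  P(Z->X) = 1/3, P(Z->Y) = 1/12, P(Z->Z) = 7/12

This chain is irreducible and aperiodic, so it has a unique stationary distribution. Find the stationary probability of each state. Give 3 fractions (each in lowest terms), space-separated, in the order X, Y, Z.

The stationary distribution satisfies pi = pi * P, i.e.:
  pi_X = 1/12*pi_X + 1/2*pi_Y + 1/3*pi_Z
  pi_Y = 5/6*pi_X + 1/4*pi_Y + 1/12*pi_Z
  pi_Z = 1/12*pi_X + 1/4*pi_Y + 7/12*pi_Z
with normalization: pi_X + pi_Y + pi_Z = 1.

Using the first 2 balance equations plus normalization, the linear system A*pi = b is:
  [-11/12, 1/2, 1/3] . pi = 0
  [5/6, -3/4, 1/12] . pi = 0
  [1, 1, 1] . pi = 1

Solving yields:
  pi_X = 7/22
  pi_Y = 17/44
  pi_Z = 13/44

Verification (pi * P):
  7/22*1/12 + 17/44*1/2 + 13/44*1/3 = 7/22 = pi_X  (ok)
  7/22*5/6 + 17/44*1/4 + 13/44*1/12 = 17/44 = pi_Y  (ok)
  7/22*1/12 + 17/44*1/4 + 13/44*7/12 = 13/44 = pi_Z  (ok)

Answer: 7/22 17/44 13/44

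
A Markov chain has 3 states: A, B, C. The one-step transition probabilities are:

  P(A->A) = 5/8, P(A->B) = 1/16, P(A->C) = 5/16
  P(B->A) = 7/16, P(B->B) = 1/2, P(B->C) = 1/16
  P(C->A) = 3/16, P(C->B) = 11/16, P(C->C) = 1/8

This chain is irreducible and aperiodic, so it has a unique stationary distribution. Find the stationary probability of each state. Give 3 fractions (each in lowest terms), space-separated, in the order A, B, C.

Answer: 101/211 69/211 41/211

Derivation:
The stationary distribution satisfies pi = pi * P, i.e.:
  pi_A = 5/8*pi_A + 7/16*pi_B + 3/16*pi_C
  pi_B = 1/16*pi_A + 1/2*pi_B + 11/16*pi_C
  pi_C = 5/16*pi_A + 1/16*pi_B + 1/8*pi_C
with normalization: pi_A + pi_B + pi_C = 1.

Using the first 2 balance equations plus normalization, the linear system A*pi = b is:
  [-3/8, 7/16, 3/16] . pi = 0
  [1/16, -1/2, 11/16] . pi = 0
  [1, 1, 1] . pi = 1

Solving yields:
  pi_A = 101/211
  pi_B = 69/211
  pi_C = 41/211

Verification (pi * P):
  101/211*5/8 + 69/211*7/16 + 41/211*3/16 = 101/211 = pi_A  (ok)
  101/211*1/16 + 69/211*1/2 + 41/211*11/16 = 69/211 = pi_B  (ok)
  101/211*5/16 + 69/211*1/16 + 41/211*1/8 = 41/211 = pi_C  (ok)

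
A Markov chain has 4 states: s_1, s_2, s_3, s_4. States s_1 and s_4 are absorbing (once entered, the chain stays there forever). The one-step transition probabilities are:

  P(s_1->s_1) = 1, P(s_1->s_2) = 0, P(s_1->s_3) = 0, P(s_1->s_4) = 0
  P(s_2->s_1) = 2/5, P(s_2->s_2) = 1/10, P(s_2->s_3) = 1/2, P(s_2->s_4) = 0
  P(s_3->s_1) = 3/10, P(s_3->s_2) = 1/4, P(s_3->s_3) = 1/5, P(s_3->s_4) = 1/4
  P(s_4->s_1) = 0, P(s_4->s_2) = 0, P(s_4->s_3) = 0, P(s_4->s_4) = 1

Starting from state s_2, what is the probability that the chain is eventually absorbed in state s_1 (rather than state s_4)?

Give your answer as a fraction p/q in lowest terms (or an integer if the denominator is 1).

Let a_i = P(absorbed in s_1 | start in state i).
Boundary conditions: a_s_1 = 1, a_s_4 = 0.
For each transient state i, a_i = sum_j P(i->j) * a_j:
  a_s_2 = 2/5*a_s_1 + 1/10*a_s_2 + 1/2*a_s_3 + 0*a_s_4
  a_s_3 = 3/10*a_s_1 + 1/4*a_s_2 + 1/5*a_s_3 + 1/4*a_s_4

Substituting a_s_1 = 1 and a_s_4 = 0, rearrange to (I - Q) a = r where r[i] = P(i -> s_1):
  [9/10, -1/2] . (a_s_2, a_s_3) = 2/5
  [-1/4, 4/5] . (a_s_2, a_s_3) = 3/10

Solving yields:
  a_s_2 = 94/119
  a_s_3 = 74/119

Starting state is s_2, so the absorption probability is a_s_2 = 94/119.

Answer: 94/119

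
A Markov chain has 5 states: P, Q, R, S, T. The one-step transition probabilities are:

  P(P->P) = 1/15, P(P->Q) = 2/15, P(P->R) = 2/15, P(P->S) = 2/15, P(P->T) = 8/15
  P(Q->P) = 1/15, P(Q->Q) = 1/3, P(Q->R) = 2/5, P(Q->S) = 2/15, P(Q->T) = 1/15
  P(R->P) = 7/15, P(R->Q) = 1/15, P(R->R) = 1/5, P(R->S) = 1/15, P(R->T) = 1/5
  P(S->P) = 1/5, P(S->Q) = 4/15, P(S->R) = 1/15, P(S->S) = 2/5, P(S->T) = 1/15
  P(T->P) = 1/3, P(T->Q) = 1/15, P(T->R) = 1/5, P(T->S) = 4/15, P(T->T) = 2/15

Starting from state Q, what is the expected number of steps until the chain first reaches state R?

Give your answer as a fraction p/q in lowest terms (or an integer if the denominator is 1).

Answer: 4935/1327

Derivation:
Let h_i = expected steps to first reach R from state i.
Boundary: h_R = 0.
First-step equations for the other states:
  h_P = 1 + 1/15*h_P + 2/15*h_Q + 2/15*h_R + 2/15*h_S + 8/15*h_T
  h_Q = 1 + 1/15*h_P + 1/3*h_Q + 2/5*h_R + 2/15*h_S + 1/15*h_T
  h_S = 1 + 1/5*h_P + 4/15*h_Q + 1/15*h_R + 2/5*h_S + 1/15*h_T
  h_T = 1 + 1/3*h_P + 1/15*h_Q + 1/5*h_R + 4/15*h_S + 2/15*h_T

Substituting h_R = 0 and rearranging gives the linear system (I - Q) h = 1:
  [14/15, -2/15, -2/15, -8/15] . (h_P, h_Q, h_S, h_T) = 1
  [-1/15, 2/3, -2/15, -1/15] . (h_P, h_Q, h_S, h_T) = 1
  [-1/5, -4/15, 3/5, -1/15] . (h_P, h_Q, h_S, h_T) = 1
  [-1/3, -1/15, -4/15, 13/15] . (h_P, h_Q, h_S, h_T) = 1

Solving yields:
  h_P = 14455/2654
  h_Q = 4935/1327
  h_S = 7595/1327
  h_T = 14055/2654

Starting state is Q, so the expected hitting time is h_Q = 4935/1327.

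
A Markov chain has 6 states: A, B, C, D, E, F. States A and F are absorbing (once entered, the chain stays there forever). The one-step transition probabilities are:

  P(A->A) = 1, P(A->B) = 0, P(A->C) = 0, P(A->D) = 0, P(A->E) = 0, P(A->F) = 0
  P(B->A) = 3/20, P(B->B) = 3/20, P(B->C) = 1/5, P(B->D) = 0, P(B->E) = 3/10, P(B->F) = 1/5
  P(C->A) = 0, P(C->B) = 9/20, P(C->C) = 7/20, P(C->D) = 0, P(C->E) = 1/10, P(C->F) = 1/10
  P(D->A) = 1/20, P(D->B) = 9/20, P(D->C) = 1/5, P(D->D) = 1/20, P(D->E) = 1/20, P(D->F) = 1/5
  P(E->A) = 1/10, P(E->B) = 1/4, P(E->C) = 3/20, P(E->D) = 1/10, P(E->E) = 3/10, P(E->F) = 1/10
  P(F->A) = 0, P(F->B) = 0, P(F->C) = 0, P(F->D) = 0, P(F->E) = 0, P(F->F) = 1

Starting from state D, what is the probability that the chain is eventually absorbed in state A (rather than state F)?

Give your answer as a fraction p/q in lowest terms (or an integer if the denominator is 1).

Let a_i = P(absorbed in A | start in state i).
Boundary conditions: a_A = 1, a_F = 0.
For each transient state i, a_i = sum_j P(i->j) * a_j:
  a_B = 3/20*a_A + 3/20*a_B + 1/5*a_C + 0*a_D + 3/10*a_E + 1/5*a_F
  a_C = 0*a_A + 9/20*a_B + 7/20*a_C + 0*a_D + 1/10*a_E + 1/10*a_F
  a_D = 1/20*a_A + 9/20*a_B + 1/5*a_C + 1/20*a_D + 1/20*a_E + 1/5*a_F
  a_E = 1/10*a_A + 1/4*a_B + 3/20*a_C + 1/10*a_D + 3/10*a_E + 1/10*a_F

Substituting a_A = 1 and a_F = 0, rearrange to (I - Q) a = r where r[i] = P(i -> A):
  [17/20, -1/5, 0, -3/10] . (a_B, a_C, a_D, a_E) = 3/20
  [-9/20, 13/20, 0, -1/10] . (a_B, a_C, a_D, a_E) = 0
  [-9/20, -1/5, 19/20, -1/20] . (a_B, a_C, a_D, a_E) = 1/20
  [-1/4, -3/20, -1/10, 7/10] . (a_B, a_C, a_D, a_E) = 1/10

Solving yields:
  a_B = 6673/16701
  a_C = 5663/16701
  a_D = 1863/5567
  a_E = 6781/16701

Starting state is D, so the absorption probability is a_D = 1863/5567.

Answer: 1863/5567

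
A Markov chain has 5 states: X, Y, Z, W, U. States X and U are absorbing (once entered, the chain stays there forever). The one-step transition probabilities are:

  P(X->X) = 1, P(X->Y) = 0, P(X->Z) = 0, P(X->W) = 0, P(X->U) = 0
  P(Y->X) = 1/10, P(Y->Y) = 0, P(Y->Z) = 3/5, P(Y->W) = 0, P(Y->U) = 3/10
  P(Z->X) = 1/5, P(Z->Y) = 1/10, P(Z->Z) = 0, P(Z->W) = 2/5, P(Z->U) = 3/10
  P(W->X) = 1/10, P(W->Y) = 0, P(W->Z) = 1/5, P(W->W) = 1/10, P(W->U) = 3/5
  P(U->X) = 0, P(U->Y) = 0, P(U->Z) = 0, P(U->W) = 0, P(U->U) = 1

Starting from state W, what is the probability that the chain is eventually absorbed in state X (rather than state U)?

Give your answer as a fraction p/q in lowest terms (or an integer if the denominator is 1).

Answer: 68/383

Derivation:
Let a_i = P(absorbed in X | start in state i).
Boundary conditions: a_X = 1, a_U = 0.
For each transient state i, a_i = sum_j P(i->j) * a_j:
  a_Y = 1/10*a_X + 0*a_Y + 3/5*a_Z + 0*a_W + 3/10*a_U
  a_Z = 1/5*a_X + 1/10*a_Y + 0*a_Z + 2/5*a_W + 3/10*a_U
  a_W = 1/10*a_X + 0*a_Y + 1/5*a_Z + 1/10*a_W + 3/5*a_U

Substituting a_X = 1 and a_U = 0, rearrange to (I - Q) a = r where r[i] = P(i -> X):
  [1, -3/5, 0] . (a_Y, a_Z, a_W) = 1/10
  [-1/10, 1, -2/5] . (a_Y, a_Z, a_W) = 1/5
  [0, -1/5, 9/10] . (a_Y, a_Z, a_W) = 1/10

Solving yields:
  a_Y = 107/383
  a_Z = 229/766
  a_W = 68/383

Starting state is W, so the absorption probability is a_W = 68/383.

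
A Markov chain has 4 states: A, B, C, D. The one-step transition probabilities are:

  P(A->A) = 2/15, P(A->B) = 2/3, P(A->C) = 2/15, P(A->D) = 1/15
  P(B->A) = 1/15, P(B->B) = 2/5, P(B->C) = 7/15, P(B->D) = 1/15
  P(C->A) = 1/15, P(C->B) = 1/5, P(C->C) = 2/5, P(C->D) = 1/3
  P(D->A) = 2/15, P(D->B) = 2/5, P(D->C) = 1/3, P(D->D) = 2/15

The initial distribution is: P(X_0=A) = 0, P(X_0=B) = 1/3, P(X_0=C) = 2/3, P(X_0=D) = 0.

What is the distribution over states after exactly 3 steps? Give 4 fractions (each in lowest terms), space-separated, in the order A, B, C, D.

Propagating the distribution step by step (d_{t+1} = d_t * P):
d_0 = (A=0, B=1/3, C=2/3, D=0)
  d_1[A] = 0*2/15 + 1/3*1/15 + 2/3*1/15 + 0*2/15 = 1/15
  d_1[B] = 0*2/3 + 1/3*2/5 + 2/3*1/5 + 0*2/5 = 4/15
  d_1[C] = 0*2/15 + 1/3*7/15 + 2/3*2/5 + 0*1/3 = 19/45
  d_1[D] = 0*1/15 + 1/3*1/15 + 2/3*1/3 + 0*2/15 = 11/45
d_1 = (A=1/15, B=4/15, C=19/45, D=11/45)
  d_2[A] = 1/15*2/15 + 4/15*1/15 + 19/45*1/15 + 11/45*2/15 = 59/675
  d_2[B] = 1/15*2/3 + 4/15*2/5 + 19/45*1/5 + 11/45*2/5 = 1/3
  d_2[C] = 1/15*2/15 + 4/15*7/15 + 19/45*2/5 + 11/45*1/3 = 259/675
  d_2[D] = 1/15*1/15 + 4/15*1/15 + 19/45*1/3 + 11/45*2/15 = 44/225
d_2 = (A=59/675, B=1/3, C=259/675, D=44/225)
  d_3[A] = 59/675*2/15 + 1/3*1/15 + 259/675*1/15 + 44/225*2/15 = 866/10125
  d_3[B] = 59/675*2/3 + 1/3*2/5 + 259/675*1/5 + 44/225*2/5 = 3509/10125
  d_3[C] = 59/675*2/15 + 1/3*7/15 + 259/675*2/5 + 44/225*1/3 = 3907/10125
  d_3[D] = 59/675*1/15 + 1/3*1/15 + 259/675*1/3 + 44/225*2/15 = 1843/10125
d_3 = (A=866/10125, B=3509/10125, C=3907/10125, D=1843/10125)

Answer: 866/10125 3509/10125 3907/10125 1843/10125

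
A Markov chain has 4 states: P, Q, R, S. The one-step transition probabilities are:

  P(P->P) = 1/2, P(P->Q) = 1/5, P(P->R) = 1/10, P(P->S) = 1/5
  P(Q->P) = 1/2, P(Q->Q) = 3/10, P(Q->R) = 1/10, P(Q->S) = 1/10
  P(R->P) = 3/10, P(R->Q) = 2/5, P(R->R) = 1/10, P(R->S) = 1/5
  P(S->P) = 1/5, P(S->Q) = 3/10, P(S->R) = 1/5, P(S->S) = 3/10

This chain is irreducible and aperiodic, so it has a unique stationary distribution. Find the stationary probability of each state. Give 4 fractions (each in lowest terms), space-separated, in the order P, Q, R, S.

The stationary distribution satisfies pi = pi * P, i.e.:
  pi_P = 1/2*pi_P + 1/2*pi_Q + 3/10*pi_R + 1/5*pi_S
  pi_Q = 1/5*pi_P + 3/10*pi_Q + 2/5*pi_R + 3/10*pi_S
  pi_R = 1/10*pi_P + 1/10*pi_Q + 1/10*pi_R + 1/5*pi_S
  pi_S = 1/5*pi_P + 1/10*pi_Q + 1/5*pi_R + 3/10*pi_S
with normalization: pi_P + pi_Q + pi_R + pi_S = 1.

Using the first 3 balance equations plus normalization, the linear system A*pi = b is:
  [-1/2, 1/2, 3/10, 1/5] . pi = 0
  [1/5, -7/10, 2/5, 3/10] . pi = 0
  [1/10, 1/10, -9/10, 1/5] . pi = 0
  [1, 1, 1, 1] . pi = 1

Solving yields:
  pi_P = 172/411
  pi_Q = 37/137
  pi_R = 49/411
  pi_S = 79/411

Verification (pi * P):
  172/411*1/2 + 37/137*1/2 + 49/411*3/10 + 79/411*1/5 = 172/411 = pi_P  (ok)
  172/411*1/5 + 37/137*3/10 + 49/411*2/5 + 79/411*3/10 = 37/137 = pi_Q  (ok)
  172/411*1/10 + 37/137*1/10 + 49/411*1/10 + 79/411*1/5 = 49/411 = pi_R  (ok)
  172/411*1/5 + 37/137*1/10 + 49/411*1/5 + 79/411*3/10 = 79/411 = pi_S  (ok)

Answer: 172/411 37/137 49/411 79/411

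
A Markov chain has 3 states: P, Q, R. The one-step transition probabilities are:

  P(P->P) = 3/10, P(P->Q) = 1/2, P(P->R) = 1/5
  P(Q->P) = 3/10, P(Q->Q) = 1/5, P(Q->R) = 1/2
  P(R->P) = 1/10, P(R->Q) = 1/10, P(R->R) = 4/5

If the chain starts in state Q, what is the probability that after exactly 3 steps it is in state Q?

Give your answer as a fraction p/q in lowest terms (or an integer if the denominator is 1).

Answer: 51/250

Derivation:
Computing P^3 by repeated multiplication:
P^1 =
  P: [3/10, 1/2, 1/5]
  Q: [3/10, 1/5, 1/2]
  R: [1/10, 1/10, 4/5]
P^2 =
  P: [13/50, 27/100, 47/100]
  Q: [1/5, 6/25, 14/25]
  R: [7/50, 3/20, 71/100]
P^3 =
  P: [103/500, 231/1000, 563/1000]
  Q: [47/250, 51/250, 76/125]
  R: [79/500, 171/1000, 671/1000]

(P^3)[Q -> Q] = 51/250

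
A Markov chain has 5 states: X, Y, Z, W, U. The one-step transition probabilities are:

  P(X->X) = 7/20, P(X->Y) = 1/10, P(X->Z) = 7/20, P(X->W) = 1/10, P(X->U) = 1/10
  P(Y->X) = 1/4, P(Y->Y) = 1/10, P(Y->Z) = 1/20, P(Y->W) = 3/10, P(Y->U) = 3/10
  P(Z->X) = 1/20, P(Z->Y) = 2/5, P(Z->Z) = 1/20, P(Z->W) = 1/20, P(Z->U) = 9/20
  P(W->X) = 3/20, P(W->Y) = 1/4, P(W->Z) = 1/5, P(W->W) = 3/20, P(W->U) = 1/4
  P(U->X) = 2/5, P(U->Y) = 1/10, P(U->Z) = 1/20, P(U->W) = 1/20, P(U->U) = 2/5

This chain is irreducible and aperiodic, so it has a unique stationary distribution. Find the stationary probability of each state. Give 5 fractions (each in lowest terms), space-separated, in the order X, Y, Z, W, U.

The stationary distribution satisfies pi = pi * P, i.e.:
  pi_X = 7/20*pi_X + 1/4*pi_Y + 1/20*pi_Z + 3/20*pi_W + 2/5*pi_U
  pi_Y = 1/10*pi_X + 1/10*pi_Y + 2/5*pi_Z + 1/4*pi_W + 1/10*pi_U
  pi_Z = 7/20*pi_X + 1/20*pi_Y + 1/20*pi_Z + 1/5*pi_W + 1/20*pi_U
  pi_W = 1/10*pi_X + 3/10*pi_Y + 1/20*pi_Z + 3/20*pi_W + 1/20*pi_U
  pi_U = 1/10*pi_X + 3/10*pi_Y + 9/20*pi_Z + 1/4*pi_W + 2/5*pi_U
with normalization: pi_X + pi_Y + pi_Z + pi_W + pi_U = 1.

Using the first 4 balance equations plus normalization, the linear system A*pi = b is:
  [-13/20, 1/4, 1/20, 3/20, 2/5] . pi = 0
  [1/10, -9/10, 2/5, 1/4, 1/10] . pi = 0
  [7/20, 1/20, -19/20, 1/5, 1/20] . pi = 0
  [1/10, 3/10, 1/20, -17/20, 1/20] . pi = 0
  [1, 1, 1, 1, 1] . pi = 1

Solving yields:
  pi_X = 45567/162998
  pi_Y = 2413/14818
  pi_Z = 12332/81499
  pi_W = 9480/81499
  pi_U = 23632/81499

Verification (pi * P):
  45567/162998*7/20 + 2413/14818*1/4 + 12332/81499*1/20 + 9480/81499*3/20 + 23632/81499*2/5 = 45567/162998 = pi_X  (ok)
  45567/162998*1/10 + 2413/14818*1/10 + 12332/81499*2/5 + 9480/81499*1/4 + 23632/81499*1/10 = 2413/14818 = pi_Y  (ok)
  45567/162998*7/20 + 2413/14818*1/20 + 12332/81499*1/20 + 9480/81499*1/5 + 23632/81499*1/20 = 12332/81499 = pi_Z  (ok)
  45567/162998*1/10 + 2413/14818*3/10 + 12332/81499*1/20 + 9480/81499*3/20 + 23632/81499*1/20 = 9480/81499 = pi_W  (ok)
  45567/162998*1/10 + 2413/14818*3/10 + 12332/81499*9/20 + 9480/81499*1/4 + 23632/81499*2/5 = 23632/81499 = pi_U  (ok)

Answer: 45567/162998 2413/14818 12332/81499 9480/81499 23632/81499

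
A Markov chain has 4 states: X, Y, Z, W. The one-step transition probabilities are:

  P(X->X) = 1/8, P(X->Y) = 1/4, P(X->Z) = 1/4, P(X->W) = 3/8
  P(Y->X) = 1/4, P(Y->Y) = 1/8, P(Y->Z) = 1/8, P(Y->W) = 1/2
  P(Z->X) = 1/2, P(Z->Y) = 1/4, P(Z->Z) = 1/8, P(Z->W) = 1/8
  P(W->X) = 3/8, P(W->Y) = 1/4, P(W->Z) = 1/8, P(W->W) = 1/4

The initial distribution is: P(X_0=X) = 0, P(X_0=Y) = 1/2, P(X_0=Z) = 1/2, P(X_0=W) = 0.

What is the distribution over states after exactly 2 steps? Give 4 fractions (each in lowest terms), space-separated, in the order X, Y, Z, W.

Answer: 35/128 29/128 11/64 21/64

Derivation:
Propagating the distribution step by step (d_{t+1} = d_t * P):
d_0 = (X=0, Y=1/2, Z=1/2, W=0)
  d_1[X] = 0*1/8 + 1/2*1/4 + 1/2*1/2 + 0*3/8 = 3/8
  d_1[Y] = 0*1/4 + 1/2*1/8 + 1/2*1/4 + 0*1/4 = 3/16
  d_1[Z] = 0*1/4 + 1/2*1/8 + 1/2*1/8 + 0*1/8 = 1/8
  d_1[W] = 0*3/8 + 1/2*1/2 + 1/2*1/8 + 0*1/4 = 5/16
d_1 = (X=3/8, Y=3/16, Z=1/8, W=5/16)
  d_2[X] = 3/8*1/8 + 3/16*1/4 + 1/8*1/2 + 5/16*3/8 = 35/128
  d_2[Y] = 3/8*1/4 + 3/16*1/8 + 1/8*1/4 + 5/16*1/4 = 29/128
  d_2[Z] = 3/8*1/4 + 3/16*1/8 + 1/8*1/8 + 5/16*1/8 = 11/64
  d_2[W] = 3/8*3/8 + 3/16*1/2 + 1/8*1/8 + 5/16*1/4 = 21/64
d_2 = (X=35/128, Y=29/128, Z=11/64, W=21/64)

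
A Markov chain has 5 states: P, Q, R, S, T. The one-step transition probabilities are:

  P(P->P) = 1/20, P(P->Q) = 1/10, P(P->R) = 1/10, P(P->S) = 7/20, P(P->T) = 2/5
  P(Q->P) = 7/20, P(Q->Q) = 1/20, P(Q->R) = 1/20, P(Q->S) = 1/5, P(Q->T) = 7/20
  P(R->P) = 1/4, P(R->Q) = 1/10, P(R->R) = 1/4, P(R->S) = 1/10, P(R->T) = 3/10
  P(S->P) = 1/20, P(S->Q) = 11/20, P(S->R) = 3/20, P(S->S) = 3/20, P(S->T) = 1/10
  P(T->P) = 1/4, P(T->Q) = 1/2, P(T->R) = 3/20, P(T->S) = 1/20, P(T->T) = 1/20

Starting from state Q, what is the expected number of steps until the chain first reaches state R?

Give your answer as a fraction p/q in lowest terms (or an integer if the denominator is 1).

Answer: 285360/29423

Derivation:
Let h_i = expected steps to first reach R from state i.
Boundary: h_R = 0.
First-step equations for the other states:
  h_P = 1 + 1/20*h_P + 1/10*h_Q + 1/10*h_R + 7/20*h_S + 2/5*h_T
  h_Q = 1 + 7/20*h_P + 1/20*h_Q + 1/20*h_R + 1/5*h_S + 7/20*h_T
  h_S = 1 + 1/20*h_P + 11/20*h_Q + 3/20*h_R + 3/20*h_S + 1/10*h_T
  h_T = 1 + 1/4*h_P + 1/2*h_Q + 3/20*h_R + 1/20*h_S + 1/20*h_T

Substituting h_R = 0 and rearranging gives the linear system (I - Q) h = 1:
  [19/20, -1/10, -7/20, -2/5] . (h_P, h_Q, h_S, h_T) = 1
  [-7/20, 19/20, -1/5, -7/20] . (h_P, h_Q, h_S, h_T) = 1
  [-1/20, -11/20, 17/20, -1/10] . (h_P, h_Q, h_S, h_T) = 1
  [-1/4, -1/2, -1/20, 19/20] . (h_P, h_Q, h_S, h_T) = 1

Solving yields:
  h_P = 271500/29423
  h_Q = 285360/29423
  h_S = 266600/29423
  h_T = 266640/29423

Starting state is Q, so the expected hitting time is h_Q = 285360/29423.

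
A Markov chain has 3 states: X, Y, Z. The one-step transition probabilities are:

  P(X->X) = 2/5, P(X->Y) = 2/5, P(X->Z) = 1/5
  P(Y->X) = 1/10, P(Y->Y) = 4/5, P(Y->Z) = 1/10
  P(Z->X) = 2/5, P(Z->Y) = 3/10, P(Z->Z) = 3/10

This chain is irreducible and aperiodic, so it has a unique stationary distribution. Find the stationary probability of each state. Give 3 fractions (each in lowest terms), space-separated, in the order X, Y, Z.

The stationary distribution satisfies pi = pi * P, i.e.:
  pi_X = 2/5*pi_X + 1/10*pi_Y + 2/5*pi_Z
  pi_Y = 2/5*pi_X + 4/5*pi_Y + 3/10*pi_Z
  pi_Z = 1/5*pi_X + 1/10*pi_Y + 3/10*pi_Z
with normalization: pi_X + pi_Y + pi_Z = 1.

Using the first 2 balance equations plus normalization, the linear system A*pi = b is:
  [-3/5, 1/10, 2/5] . pi = 0
  [2/5, -1/5, 3/10] . pi = 0
  [1, 1, 1] . pi = 1

Solving yields:
  pi_X = 11/53
  pi_Y = 34/53
  pi_Z = 8/53

Verification (pi * P):
  11/53*2/5 + 34/53*1/10 + 8/53*2/5 = 11/53 = pi_X  (ok)
  11/53*2/5 + 34/53*4/5 + 8/53*3/10 = 34/53 = pi_Y  (ok)
  11/53*1/5 + 34/53*1/10 + 8/53*3/10 = 8/53 = pi_Z  (ok)

Answer: 11/53 34/53 8/53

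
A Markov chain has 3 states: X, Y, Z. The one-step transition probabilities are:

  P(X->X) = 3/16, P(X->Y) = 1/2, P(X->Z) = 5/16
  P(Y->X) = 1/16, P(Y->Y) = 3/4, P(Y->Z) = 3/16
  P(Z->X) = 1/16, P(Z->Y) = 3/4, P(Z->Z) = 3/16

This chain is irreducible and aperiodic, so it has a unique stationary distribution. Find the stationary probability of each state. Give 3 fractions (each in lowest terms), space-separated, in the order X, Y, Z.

Answer: 1/14 41/56 11/56

Derivation:
The stationary distribution satisfies pi = pi * P, i.e.:
  pi_X = 3/16*pi_X + 1/16*pi_Y + 1/16*pi_Z
  pi_Y = 1/2*pi_X + 3/4*pi_Y + 3/4*pi_Z
  pi_Z = 5/16*pi_X + 3/16*pi_Y + 3/16*pi_Z
with normalization: pi_X + pi_Y + pi_Z = 1.

Using the first 2 balance equations plus normalization, the linear system A*pi = b is:
  [-13/16, 1/16, 1/16] . pi = 0
  [1/2, -1/4, 3/4] . pi = 0
  [1, 1, 1] . pi = 1

Solving yields:
  pi_X = 1/14
  pi_Y = 41/56
  pi_Z = 11/56

Verification (pi * P):
  1/14*3/16 + 41/56*1/16 + 11/56*1/16 = 1/14 = pi_X  (ok)
  1/14*1/2 + 41/56*3/4 + 11/56*3/4 = 41/56 = pi_Y  (ok)
  1/14*5/16 + 41/56*3/16 + 11/56*3/16 = 11/56 = pi_Z  (ok)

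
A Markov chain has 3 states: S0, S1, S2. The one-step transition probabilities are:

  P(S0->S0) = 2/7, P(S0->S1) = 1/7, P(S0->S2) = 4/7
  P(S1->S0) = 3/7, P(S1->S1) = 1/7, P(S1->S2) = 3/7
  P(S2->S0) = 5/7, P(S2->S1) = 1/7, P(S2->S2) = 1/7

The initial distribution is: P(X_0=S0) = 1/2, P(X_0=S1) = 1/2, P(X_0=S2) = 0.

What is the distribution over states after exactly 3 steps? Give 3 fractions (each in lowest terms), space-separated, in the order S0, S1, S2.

Propagating the distribution step by step (d_{t+1} = d_t * P):
d_0 = (S0=1/2, S1=1/2, S2=0)
  d_1[S0] = 1/2*2/7 + 1/2*3/7 + 0*5/7 = 5/14
  d_1[S1] = 1/2*1/7 + 1/2*1/7 + 0*1/7 = 1/7
  d_1[S2] = 1/2*4/7 + 1/2*3/7 + 0*1/7 = 1/2
d_1 = (S0=5/14, S1=1/7, S2=1/2)
  d_2[S0] = 5/14*2/7 + 1/7*3/7 + 1/2*5/7 = 51/98
  d_2[S1] = 5/14*1/7 + 1/7*1/7 + 1/2*1/7 = 1/7
  d_2[S2] = 5/14*4/7 + 1/7*3/7 + 1/2*1/7 = 33/98
d_2 = (S0=51/98, S1=1/7, S2=33/98)
  d_3[S0] = 51/98*2/7 + 1/7*3/7 + 33/98*5/7 = 309/686
  d_3[S1] = 51/98*1/7 + 1/7*1/7 + 33/98*1/7 = 1/7
  d_3[S2] = 51/98*4/7 + 1/7*3/7 + 33/98*1/7 = 279/686
d_3 = (S0=309/686, S1=1/7, S2=279/686)

Answer: 309/686 1/7 279/686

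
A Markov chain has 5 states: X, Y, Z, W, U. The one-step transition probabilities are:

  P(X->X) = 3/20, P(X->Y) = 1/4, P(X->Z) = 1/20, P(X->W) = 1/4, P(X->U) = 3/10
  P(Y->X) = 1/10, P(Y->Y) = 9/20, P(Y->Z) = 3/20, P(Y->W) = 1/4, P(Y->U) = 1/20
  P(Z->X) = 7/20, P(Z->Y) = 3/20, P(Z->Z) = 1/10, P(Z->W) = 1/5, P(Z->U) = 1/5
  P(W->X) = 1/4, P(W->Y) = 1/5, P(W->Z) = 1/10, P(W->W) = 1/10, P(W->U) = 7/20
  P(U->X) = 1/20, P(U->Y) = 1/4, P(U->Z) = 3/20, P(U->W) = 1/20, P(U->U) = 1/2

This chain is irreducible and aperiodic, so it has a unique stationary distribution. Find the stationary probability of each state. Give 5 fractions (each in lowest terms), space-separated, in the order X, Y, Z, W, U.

Answer: 8604/58081 16679/58081 7026/58081 9489/58081 16283/58081

Derivation:
The stationary distribution satisfies pi = pi * P, i.e.:
  pi_X = 3/20*pi_X + 1/10*pi_Y + 7/20*pi_Z + 1/4*pi_W + 1/20*pi_U
  pi_Y = 1/4*pi_X + 9/20*pi_Y + 3/20*pi_Z + 1/5*pi_W + 1/4*pi_U
  pi_Z = 1/20*pi_X + 3/20*pi_Y + 1/10*pi_Z + 1/10*pi_W + 3/20*pi_U
  pi_W = 1/4*pi_X + 1/4*pi_Y + 1/5*pi_Z + 1/10*pi_W + 1/20*pi_U
  pi_U = 3/10*pi_X + 1/20*pi_Y + 1/5*pi_Z + 7/20*pi_W + 1/2*pi_U
with normalization: pi_X + pi_Y + pi_Z + pi_W + pi_U = 1.

Using the first 4 balance equations plus normalization, the linear system A*pi = b is:
  [-17/20, 1/10, 7/20, 1/4, 1/20] . pi = 0
  [1/4, -11/20, 3/20, 1/5, 1/4] . pi = 0
  [1/20, 3/20, -9/10, 1/10, 3/20] . pi = 0
  [1/4, 1/4, 1/5, -9/10, 1/20] . pi = 0
  [1, 1, 1, 1, 1] . pi = 1

Solving yields:
  pi_X = 8604/58081
  pi_Y = 16679/58081
  pi_Z = 7026/58081
  pi_W = 9489/58081
  pi_U = 16283/58081

Verification (pi * P):
  8604/58081*3/20 + 16679/58081*1/10 + 7026/58081*7/20 + 9489/58081*1/4 + 16283/58081*1/20 = 8604/58081 = pi_X  (ok)
  8604/58081*1/4 + 16679/58081*9/20 + 7026/58081*3/20 + 9489/58081*1/5 + 16283/58081*1/4 = 16679/58081 = pi_Y  (ok)
  8604/58081*1/20 + 16679/58081*3/20 + 7026/58081*1/10 + 9489/58081*1/10 + 16283/58081*3/20 = 7026/58081 = pi_Z  (ok)
  8604/58081*1/4 + 16679/58081*1/4 + 7026/58081*1/5 + 9489/58081*1/10 + 16283/58081*1/20 = 9489/58081 = pi_W  (ok)
  8604/58081*3/10 + 16679/58081*1/20 + 7026/58081*1/5 + 9489/58081*7/20 + 16283/58081*1/2 = 16283/58081 = pi_U  (ok)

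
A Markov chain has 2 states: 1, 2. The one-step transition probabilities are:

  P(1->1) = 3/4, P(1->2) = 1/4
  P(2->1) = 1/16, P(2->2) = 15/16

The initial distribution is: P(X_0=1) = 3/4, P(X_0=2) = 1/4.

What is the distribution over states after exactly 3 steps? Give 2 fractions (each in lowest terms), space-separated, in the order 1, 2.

Propagating the distribution step by step (d_{t+1} = d_t * P):
d_0 = (1=3/4, 2=1/4)
  d_1[1] = 3/4*3/4 + 1/4*1/16 = 37/64
  d_1[2] = 3/4*1/4 + 1/4*15/16 = 27/64
d_1 = (1=37/64, 2=27/64)
  d_2[1] = 37/64*3/4 + 27/64*1/16 = 471/1024
  d_2[2] = 37/64*1/4 + 27/64*15/16 = 553/1024
d_2 = (1=471/1024, 2=553/1024)
  d_3[1] = 471/1024*3/4 + 553/1024*1/16 = 6205/16384
  d_3[2] = 471/1024*1/4 + 553/1024*15/16 = 10179/16384
d_3 = (1=6205/16384, 2=10179/16384)

Answer: 6205/16384 10179/16384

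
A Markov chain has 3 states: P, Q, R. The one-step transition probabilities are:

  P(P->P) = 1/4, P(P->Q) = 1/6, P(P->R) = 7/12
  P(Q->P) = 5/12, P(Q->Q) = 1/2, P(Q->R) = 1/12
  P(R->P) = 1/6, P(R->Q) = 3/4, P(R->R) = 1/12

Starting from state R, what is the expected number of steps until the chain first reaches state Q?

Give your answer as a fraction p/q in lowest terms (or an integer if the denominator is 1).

Let h_i = expected steps to first reach Q from state i.
Boundary: h_Q = 0.
First-step equations for the other states:
  h_P = 1 + 1/4*h_P + 1/6*h_Q + 7/12*h_R
  h_R = 1 + 1/6*h_P + 3/4*h_Q + 1/12*h_R

Substituting h_Q = 0 and rearranging gives the linear system (I - Q) h = 1:
  [3/4, -7/12] . (h_P, h_R) = 1
  [-1/6, 11/12] . (h_P, h_R) = 1

Solving yields:
  h_P = 216/85
  h_R = 132/85

Starting state is R, so the expected hitting time is h_R = 132/85.

Answer: 132/85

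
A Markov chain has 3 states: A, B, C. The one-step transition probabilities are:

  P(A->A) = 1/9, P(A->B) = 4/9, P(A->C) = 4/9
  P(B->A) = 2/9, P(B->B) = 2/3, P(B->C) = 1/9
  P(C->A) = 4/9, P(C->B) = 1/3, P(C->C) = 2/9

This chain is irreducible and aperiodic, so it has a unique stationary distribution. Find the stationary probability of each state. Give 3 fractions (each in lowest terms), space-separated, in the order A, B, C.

The stationary distribution satisfies pi = pi * P, i.e.:
  pi_A = 1/9*pi_A + 2/9*pi_B + 4/9*pi_C
  pi_B = 4/9*pi_A + 2/3*pi_B + 1/3*pi_C
  pi_C = 4/9*pi_A + 1/9*pi_B + 2/9*pi_C
with normalization: pi_A + pi_B + pi_C = 1.

Using the first 2 balance equations plus normalization, the linear system A*pi = b is:
  [-8/9, 2/9, 4/9] . pi = 0
  [4/9, -1/3, 1/3] . pi = 0
  [1, 1, 1] . pi = 1

Solving yields:
  pi_A = 9/37
  pi_B = 20/37
  pi_C = 8/37

Verification (pi * P):
  9/37*1/9 + 20/37*2/9 + 8/37*4/9 = 9/37 = pi_A  (ok)
  9/37*4/9 + 20/37*2/3 + 8/37*1/3 = 20/37 = pi_B  (ok)
  9/37*4/9 + 20/37*1/9 + 8/37*2/9 = 8/37 = pi_C  (ok)

Answer: 9/37 20/37 8/37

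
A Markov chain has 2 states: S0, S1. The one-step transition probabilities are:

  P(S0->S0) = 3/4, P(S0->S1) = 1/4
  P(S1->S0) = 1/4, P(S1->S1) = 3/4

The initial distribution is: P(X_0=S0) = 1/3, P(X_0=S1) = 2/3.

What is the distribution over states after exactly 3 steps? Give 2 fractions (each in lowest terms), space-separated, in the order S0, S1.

Answer: 23/48 25/48

Derivation:
Propagating the distribution step by step (d_{t+1} = d_t * P):
d_0 = (S0=1/3, S1=2/3)
  d_1[S0] = 1/3*3/4 + 2/3*1/4 = 5/12
  d_1[S1] = 1/3*1/4 + 2/3*3/4 = 7/12
d_1 = (S0=5/12, S1=7/12)
  d_2[S0] = 5/12*3/4 + 7/12*1/4 = 11/24
  d_2[S1] = 5/12*1/4 + 7/12*3/4 = 13/24
d_2 = (S0=11/24, S1=13/24)
  d_3[S0] = 11/24*3/4 + 13/24*1/4 = 23/48
  d_3[S1] = 11/24*1/4 + 13/24*3/4 = 25/48
d_3 = (S0=23/48, S1=25/48)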